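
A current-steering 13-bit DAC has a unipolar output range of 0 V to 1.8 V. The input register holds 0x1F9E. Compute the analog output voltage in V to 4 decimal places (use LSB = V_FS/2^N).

LSB = 1.8 V / 2^13 = 219.73 µV.
Code 0x1F9E = 8094 decimal.
V_out = 0 + 8094 × 0.000219727 V = 1.77847 V.

1.7785 V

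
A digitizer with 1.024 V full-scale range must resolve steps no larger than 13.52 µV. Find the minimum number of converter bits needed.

17 bits

Number of steps required ≥ 1.024 V / 13.52 µV = 75739.64.
Need 2^N ≥ 75739.64; 2^16 = 65536, 2^17 = 131072.
Minimum N = 17.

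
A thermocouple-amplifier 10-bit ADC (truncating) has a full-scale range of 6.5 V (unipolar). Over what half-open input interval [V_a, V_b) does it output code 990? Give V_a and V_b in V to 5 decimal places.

LSB = 6.5/2^10 = 6.348 mV.
V_a = V_low + 990·LSB = 6.28418 V; V_b = V_low + 991·LSB = 6.29053 V.

[6.28418 V, 6.29053 V)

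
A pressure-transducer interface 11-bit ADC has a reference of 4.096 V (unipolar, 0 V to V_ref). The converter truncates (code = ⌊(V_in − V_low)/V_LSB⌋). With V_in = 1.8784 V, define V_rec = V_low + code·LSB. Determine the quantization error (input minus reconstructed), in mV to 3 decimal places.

One LSB is 4.096 V / 2048 = 2.000 mV.
(V_in − V_low)/LSB = (1.8784 − 0)/0.002 = 939.2000 → code 939 (floor).
Code 939 maps back to 0 + 939×0.002 V = 1.878 V.
V_in − V_rec = 0.0004 V = 0.400 mV.

0.400 mV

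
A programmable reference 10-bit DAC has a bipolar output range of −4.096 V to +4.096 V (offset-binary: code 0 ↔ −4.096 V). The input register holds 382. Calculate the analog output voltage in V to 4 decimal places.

-1.0400 V

LSB = 8.192 V / 2^10 = 8.000 mV.
V_out = (−4.096) + 382 × 0.008 V = -1.04 V.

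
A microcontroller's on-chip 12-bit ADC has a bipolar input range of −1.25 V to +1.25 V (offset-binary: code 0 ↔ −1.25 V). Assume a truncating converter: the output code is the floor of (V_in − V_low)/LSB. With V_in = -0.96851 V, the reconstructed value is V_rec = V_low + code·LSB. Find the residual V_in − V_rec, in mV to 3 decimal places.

Step size: 2.5 V ÷ 2^12 = 0.610 mV.
(V_in − V_low)/LSB = (-0.96851 − (−1.25))/0.000610352 = 461.1932 → code 461 (floor).
V_rec = (−1.25) + 461·0.000610352 = -0.96862793 V.
Error = -0.96851 − (−0.96862793) = 0.00011793 V = 0.118 mV.

0.118 mV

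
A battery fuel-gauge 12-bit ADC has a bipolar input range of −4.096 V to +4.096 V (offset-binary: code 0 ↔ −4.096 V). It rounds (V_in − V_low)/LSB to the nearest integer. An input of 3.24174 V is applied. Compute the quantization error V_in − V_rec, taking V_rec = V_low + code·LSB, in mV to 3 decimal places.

Step size: 8.192 V ÷ 2^12 = 2.000 mV.
Scaled input = 3668.8700 LSBs, so code = 3669.
V_rec = (−4.096) + 3669·0.002 = 3.242 V.
Difference: -0.00026 V → -0.260 mV.

-0.260 mV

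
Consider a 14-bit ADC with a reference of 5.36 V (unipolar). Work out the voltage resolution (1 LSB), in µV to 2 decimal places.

327.15 µV

Full-scale span = 5.36 V.
LSB = 5.36 / 2^14 = 5.36 / 16384 = 0.000327148 V = 327.15 µV.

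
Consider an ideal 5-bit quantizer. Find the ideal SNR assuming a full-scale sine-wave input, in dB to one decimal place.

SNR ≈ 6.02·N + 1.76 dB = 6.02·5 + 1.76 = 31.86 dB.

31.9 dB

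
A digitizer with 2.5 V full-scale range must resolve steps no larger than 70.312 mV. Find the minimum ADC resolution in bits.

6 bits

Number of steps required ≥ 2.5 V / 70.312 mV = 35.56.
Need 2^N ≥ 35.56; 2^5 = 32, 2^6 = 64.
Minimum N = 6.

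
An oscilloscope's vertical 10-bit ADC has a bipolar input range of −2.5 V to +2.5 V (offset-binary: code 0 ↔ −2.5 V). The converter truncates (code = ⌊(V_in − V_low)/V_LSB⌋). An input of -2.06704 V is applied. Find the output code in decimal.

LSB = 5 V / 1024 = 4.883 mV.
(V_in − V_low)/LSB = (-2.06704 − (−2.5)) / 0.00488281 = 88.670.
⌊·⌋(88.670) = 88.

code 88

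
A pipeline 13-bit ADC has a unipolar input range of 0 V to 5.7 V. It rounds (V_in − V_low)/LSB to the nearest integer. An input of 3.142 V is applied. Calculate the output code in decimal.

Full-scale span = 5.7 V; LSB = 5.7/2^13 = 0.696 mV.
(3.142 − 0) / 0.000695801 = 4515.660 LSBs.
So the output code is 4516.

code 4516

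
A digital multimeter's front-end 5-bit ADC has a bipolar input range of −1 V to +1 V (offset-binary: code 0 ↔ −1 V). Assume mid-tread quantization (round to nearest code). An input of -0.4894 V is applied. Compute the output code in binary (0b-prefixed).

code 0b1000 (decimal 8)

With 32 levels over 2 V, one step is 62.500 mV.
Input sits at 8.170 steps above V_low.
Round → code 8.
In binary (0b-prefixed): 0b1000.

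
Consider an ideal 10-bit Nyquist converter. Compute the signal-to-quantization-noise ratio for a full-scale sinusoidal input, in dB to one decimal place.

62.0 dB

SNR ≈ 6.02·N + 1.76 dB = 6.02·10 + 1.76 = 61.96 dB.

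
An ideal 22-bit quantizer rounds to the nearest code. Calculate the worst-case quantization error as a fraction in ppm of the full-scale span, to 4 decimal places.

Rounding → worst-case error = ½ LSB = V_FS/2^23, so 1e+06/8388608 = 0.119209 ppm of full scale.

0.1192 ppm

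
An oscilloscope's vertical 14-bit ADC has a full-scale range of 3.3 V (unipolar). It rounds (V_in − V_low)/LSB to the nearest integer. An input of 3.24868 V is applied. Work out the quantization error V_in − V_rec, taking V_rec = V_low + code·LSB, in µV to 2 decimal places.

Step size: 3.3 V ÷ 2^14 = 201.42 µV.
(V_in − V_low)/LSB = (3.24868 − 0)/0.000201416 = 16129.2040 → code 16129 (round).
Reconstructed: 3.2486389 V.
Error = 3.24868 − 3.2486389 = 4.1084e-05 V = 41.08 µV.

41.08 µV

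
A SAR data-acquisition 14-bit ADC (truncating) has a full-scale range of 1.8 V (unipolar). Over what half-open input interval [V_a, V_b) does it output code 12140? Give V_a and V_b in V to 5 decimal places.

[1.33374 V, 1.33385 V)

LSB = 1.8/2^14 = 109.86 µV.
V_a = V_low + 12140·LSB = 1.33374 V; V_b = V_low + 12141·LSB = 1.33385 V.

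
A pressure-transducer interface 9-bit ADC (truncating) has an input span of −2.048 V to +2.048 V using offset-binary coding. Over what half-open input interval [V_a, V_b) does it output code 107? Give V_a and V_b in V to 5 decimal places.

LSB = 4.096/2^9 = 8.000 mV.
V_a = V_low + 107·LSB = -1.192 V; V_b = V_low + 108·LSB = -1.184 V.

[-1.19200 V, -1.18400 V)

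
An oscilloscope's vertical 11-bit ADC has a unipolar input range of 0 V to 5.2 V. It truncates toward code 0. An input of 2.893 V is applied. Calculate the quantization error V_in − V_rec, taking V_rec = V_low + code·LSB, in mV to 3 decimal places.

1.008 mV

One LSB is 5.2 V / 2048 = 2.539 mV.
(2.893 − 0)/0.00253906 = 1139.3969; ⌊·⌋ gives code 1139.
Code 1139 maps back to 0 + 1139×0.00253906 V = 2.8919922 V.
Error = 2.893 − 2.8919922 = 0.00100781 V = 1.008 mV.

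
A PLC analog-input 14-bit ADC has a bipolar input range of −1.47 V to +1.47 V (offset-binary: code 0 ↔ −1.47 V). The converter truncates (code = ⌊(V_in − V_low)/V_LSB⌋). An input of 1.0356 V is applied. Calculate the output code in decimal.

code 13963

Full-scale span = 2.94 V; LSB = 2.94/2^14 = 179.44 µV.
(1.0356 − (−1.47)) / 0.000179443 = 13963.180 LSBs.
So the output code is 13963.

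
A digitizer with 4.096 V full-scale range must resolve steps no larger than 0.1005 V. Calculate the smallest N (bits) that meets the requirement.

6 bits

Number of steps required ≥ 4.096 V / 0.1005 V = 40.76.
Need 2^N ≥ 40.76; 2^5 = 32, 2^6 = 64.
Minimum N = 6.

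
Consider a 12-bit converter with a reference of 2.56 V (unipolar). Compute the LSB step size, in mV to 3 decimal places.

Full-scale span = 2.56 V.
LSB = 2.56 / 2^12 = 2.56 / 4096 = 0.000625 V = 0.625 mV.

0.625 mV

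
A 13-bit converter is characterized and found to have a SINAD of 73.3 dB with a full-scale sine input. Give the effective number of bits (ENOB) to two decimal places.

11.88 bits

ENOB = (SINAD − 1.76) / 6.02 = (73.3 − 1.76)/6.02 = 11.884.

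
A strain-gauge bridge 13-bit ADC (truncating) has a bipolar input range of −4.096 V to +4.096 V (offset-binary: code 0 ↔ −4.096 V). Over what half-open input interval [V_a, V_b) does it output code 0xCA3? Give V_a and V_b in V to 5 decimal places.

LSB = 8.192/2^13 = 1.000 mV.
Code 0xCA3 = 3235 decimal.
V_a = V_low + 3235·LSB = -0.861 V; V_b = V_low + 3236·LSB = -0.86 V.

[-0.86100 V, -0.86000 V)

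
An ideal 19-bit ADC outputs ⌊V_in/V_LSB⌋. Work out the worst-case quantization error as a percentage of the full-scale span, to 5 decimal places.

Truncating → worst-case error = 1 LSB = V_FS/2^19, so 100/524288 = 0.000190735 % of full scale.

0.00019 %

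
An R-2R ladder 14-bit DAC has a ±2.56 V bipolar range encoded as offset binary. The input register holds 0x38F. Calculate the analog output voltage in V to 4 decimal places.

LSB = 5.12 V / 2^14 = 312.50 µV.
Code 0x38F = 911 decimal.
V_out = (−2.56) + 911 × 0.0003125 V = -2.27531 V.

-2.2753 V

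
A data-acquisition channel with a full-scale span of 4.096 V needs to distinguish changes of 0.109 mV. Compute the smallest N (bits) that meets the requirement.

16 bits

Number of steps required ≥ 4.096 V / 0.109 mV = 37577.98.
Need 2^N ≥ 37577.98; 2^15 = 32768, 2^16 = 65536.
Minimum N = 16.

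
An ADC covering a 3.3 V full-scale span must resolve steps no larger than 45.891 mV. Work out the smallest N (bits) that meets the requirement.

Number of steps required ≥ 3.3 V / 45.891 mV = 71.91.
Need 2^N ≥ 71.91; 2^6 = 64, 2^7 = 128.
Minimum N = 7.

7 bits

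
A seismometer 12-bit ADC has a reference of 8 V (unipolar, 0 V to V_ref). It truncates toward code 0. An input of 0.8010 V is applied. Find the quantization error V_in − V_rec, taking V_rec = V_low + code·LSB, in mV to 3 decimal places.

0.219 mV

Step size: 8 V ÷ 2^12 = 1.953 mV.
(0.8010 − 0)/0.00195312 = 410.1120; ⌊·⌋ gives code 410.
Reconstructed: 0.80078125 V.
Difference: 0.00021875 V → 0.219 mV.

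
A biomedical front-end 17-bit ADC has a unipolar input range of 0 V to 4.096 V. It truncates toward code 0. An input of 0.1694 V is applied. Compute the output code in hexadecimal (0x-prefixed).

LSB = 4.096 V / 131072 = 31.25 µV.
(0.1694 − 0) / 3.125e-05 = 5420.800 LSBs.
⌊·⌋(5420.800) = 5420.
In hexadecimal (0x-prefixed): 0x152C.

code 0x152C (decimal 5420)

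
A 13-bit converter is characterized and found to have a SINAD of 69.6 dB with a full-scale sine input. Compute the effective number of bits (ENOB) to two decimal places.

11.27 bits

ENOB = (SINAD − 1.76) / 6.02 = (69.6 − 1.76)/6.02 = 11.269.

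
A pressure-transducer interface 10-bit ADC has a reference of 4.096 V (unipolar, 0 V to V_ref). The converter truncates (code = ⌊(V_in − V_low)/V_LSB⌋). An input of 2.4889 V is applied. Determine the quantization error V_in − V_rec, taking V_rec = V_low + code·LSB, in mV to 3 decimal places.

0.900 mV

LSB = 4.096/2^10 = 4.000 mV.
(2.4889 − 0)/0.004 = 622.2250; ⌊·⌋ gives code 622.
V_rec = 0 + 622·0.004 = 2.488 V.
Error = 2.4889 − 2.488 = 0.0009 V = 0.900 mV.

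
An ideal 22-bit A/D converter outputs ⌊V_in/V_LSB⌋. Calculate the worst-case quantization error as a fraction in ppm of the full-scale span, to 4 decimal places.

0.2384 ppm

Truncating → worst-case error = 1 LSB = V_FS/2^22, so 1e+06/4194304 = 0.238419 ppm of full scale.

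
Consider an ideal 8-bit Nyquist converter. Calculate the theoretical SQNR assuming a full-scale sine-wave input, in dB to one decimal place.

SNR ≈ 6.02·N + 1.76 dB = 6.02·8 + 1.76 = 49.92 dB.

49.9 dB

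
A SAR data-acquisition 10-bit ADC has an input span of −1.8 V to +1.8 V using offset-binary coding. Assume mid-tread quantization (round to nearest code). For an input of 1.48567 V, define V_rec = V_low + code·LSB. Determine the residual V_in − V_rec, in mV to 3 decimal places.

-1.439 mV

LSB = 3.6/2^10 = 3.516 mV.
(1.48567 − (−1.8))/0.00351563 = 934.5906; round gives code 935.
Code 935 maps back to (−1.8) + 935×0.00351563 V = 1.4871094 V.
Difference: -0.00143937 V → -1.439 mV.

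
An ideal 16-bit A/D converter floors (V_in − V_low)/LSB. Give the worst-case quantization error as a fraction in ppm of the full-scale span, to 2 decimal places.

Truncating → worst-case error = 1 LSB = V_FS/2^16, so 1e+06/65536 = 15.2588 ppm of full scale.

15.26 ppm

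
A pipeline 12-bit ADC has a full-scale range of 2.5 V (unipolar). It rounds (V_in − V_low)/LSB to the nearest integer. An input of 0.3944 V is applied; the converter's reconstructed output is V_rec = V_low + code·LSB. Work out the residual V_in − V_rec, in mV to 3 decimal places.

One LSB is 2.5 V / 4096 = 0.610 mV.
(V_in − V_low)/LSB = (0.3944 − 0)/0.000610352 = 646.1850 → code 646 (round).
V_rec = 0 + 646·0.000610352 = 0.39428711 V.
V_in − V_rec = 0.000112891 V = 0.113 mV.

0.113 mV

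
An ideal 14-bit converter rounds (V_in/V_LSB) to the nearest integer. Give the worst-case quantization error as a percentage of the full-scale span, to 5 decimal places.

0.00305 %

Rounding → worst-case error = ½ LSB = V_FS/2^15, so 100/32768 = 0.00305176 % of full scale.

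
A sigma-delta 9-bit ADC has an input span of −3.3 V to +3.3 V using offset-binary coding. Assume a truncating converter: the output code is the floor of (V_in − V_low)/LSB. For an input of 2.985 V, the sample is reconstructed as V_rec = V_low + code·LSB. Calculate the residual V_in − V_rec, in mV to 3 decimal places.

7.266 mV

One LSB is 6.6 V / 512 = 12.891 mV.
(V_in − V_low)/LSB = (2.985 − (−3.3))/0.0128906 = 487.5636 → code 487 (floor).
V_rec = (−3.3) + 487·0.0128906 = 2.9777344 V.
Difference: 0.00726563 V → 7.266 mV.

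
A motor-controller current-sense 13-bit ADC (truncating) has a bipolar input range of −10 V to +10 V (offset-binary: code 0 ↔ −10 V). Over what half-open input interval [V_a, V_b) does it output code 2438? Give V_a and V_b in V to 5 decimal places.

[-4.04785 V, -4.04541 V)

LSB = 20/2^13 = 2.441 mV.
V_a = V_low + 2438·LSB = -4.04785 V; V_b = V_low + 2439·LSB = -4.04541 V.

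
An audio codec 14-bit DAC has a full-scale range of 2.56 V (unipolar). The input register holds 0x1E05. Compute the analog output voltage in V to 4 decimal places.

LSB = 2.56 V / 2^14 = 156.25 µV.
Code 0x1E05 = 7685 decimal.
V_out = 0 + 7685 × 0.00015625 V = 1.20078 V.

1.2008 V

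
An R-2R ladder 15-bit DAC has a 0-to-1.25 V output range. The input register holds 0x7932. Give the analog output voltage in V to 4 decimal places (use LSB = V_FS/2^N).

1.1835 V

LSB = 1.25 V / 2^15 = 38.15 µV.
Code 0x7932 = 31026 decimal.
V_out = 0 + 31026 × 3.8147e-05 V = 1.18355 V.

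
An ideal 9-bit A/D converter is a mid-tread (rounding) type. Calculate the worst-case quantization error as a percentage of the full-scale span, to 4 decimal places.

Rounding → worst-case error = ½ LSB = V_FS/2^10, so 100/1024 = 0.0976562 % of full scale.

0.0977 %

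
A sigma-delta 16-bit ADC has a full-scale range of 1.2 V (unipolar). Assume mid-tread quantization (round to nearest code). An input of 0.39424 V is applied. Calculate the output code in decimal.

Full-scale span = 1.2 V; LSB = 1.2/2^16 = 18.31 µV.
(V_in − V_low)/LSB = (0.39424 − 0) / 1.83105e-05 = 21530.761.
Round → code 21531.

code 21531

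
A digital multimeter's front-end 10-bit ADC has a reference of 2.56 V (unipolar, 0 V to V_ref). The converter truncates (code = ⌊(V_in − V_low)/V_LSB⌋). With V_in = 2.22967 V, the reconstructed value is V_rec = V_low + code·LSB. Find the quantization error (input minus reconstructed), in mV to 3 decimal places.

Step size: 2.56 V ÷ 2^10 = 2.500 mV.
(V_in − V_low)/LSB = (2.22967 − 0)/0.0025 = 891.8680 → code 891 (floor).
V_rec = 0 + 891·0.0025 = 2.2275 V.
Error = 2.22967 − 2.2275 = 0.00217 V = 2.170 mV.

2.170 mV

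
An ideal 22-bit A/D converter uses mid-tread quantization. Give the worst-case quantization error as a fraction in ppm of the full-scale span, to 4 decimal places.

0.1192 ppm

Rounding → worst-case error = ½ LSB = V_FS/2^23, so 1e+06/8388608 = 0.119209 ppm of full scale.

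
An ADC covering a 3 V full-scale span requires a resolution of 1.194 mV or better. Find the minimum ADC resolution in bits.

12 bits

Number of steps required ≥ 3 V / 1.194 mV = 2512.56.
Need 2^N ≥ 2512.56; 2^11 = 2048, 2^12 = 4096.
Minimum N = 12.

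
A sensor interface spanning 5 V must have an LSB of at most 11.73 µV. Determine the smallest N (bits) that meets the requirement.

19 bits

Number of steps required ≥ 5 V / 11.73 µV = 426257.46.
Need 2^N ≥ 426257.46; 2^18 = 262144, 2^19 = 524288.
Minimum N = 19.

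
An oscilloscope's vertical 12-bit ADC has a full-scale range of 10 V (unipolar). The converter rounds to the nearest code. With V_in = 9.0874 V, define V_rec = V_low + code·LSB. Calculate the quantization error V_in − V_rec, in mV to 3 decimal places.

Step size: 10 V ÷ 2^12 = 2.441 mV.
(V_in − V_low)/LSB = (9.0874 − 0)/0.00244141 = 3722.1990 → code 3722 (round).
Code 3722 maps back to 0 + 3722×0.00244141 V = 9.0869141 V.
Difference: 0.000485937 V → 0.486 mV.

0.486 mV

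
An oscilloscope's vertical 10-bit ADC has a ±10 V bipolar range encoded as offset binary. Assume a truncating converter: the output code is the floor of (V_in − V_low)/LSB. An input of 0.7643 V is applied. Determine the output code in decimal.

code 551

LSB = 20 V / 1024 = 19.531 mV.
(V_in − V_low)/LSB = (0.7643 − (−10)) / 0.0195312 = 551.132.
Floor → code 551.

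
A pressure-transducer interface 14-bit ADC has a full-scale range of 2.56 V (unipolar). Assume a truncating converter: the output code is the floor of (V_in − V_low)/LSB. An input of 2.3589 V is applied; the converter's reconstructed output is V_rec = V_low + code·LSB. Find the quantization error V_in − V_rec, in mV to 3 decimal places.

Step size: 2.56 V ÷ 2^14 = 156.25 µV.
(V_in − V_low)/LSB = (2.3589 − 0)/0.00015625 = 15096.9600 → code 15096 (floor).
V_rec = 0 + 15096·0.00015625 = 2.35875 V.
Error = 2.3589 − 2.35875 = 0.00015 V = 0.150 mV.

0.150 mV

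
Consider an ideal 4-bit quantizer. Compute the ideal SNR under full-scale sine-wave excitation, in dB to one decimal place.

25.8 dB

SNR ≈ 6.02·N + 1.76 dB = 6.02·4 + 1.76 = 25.84 dB.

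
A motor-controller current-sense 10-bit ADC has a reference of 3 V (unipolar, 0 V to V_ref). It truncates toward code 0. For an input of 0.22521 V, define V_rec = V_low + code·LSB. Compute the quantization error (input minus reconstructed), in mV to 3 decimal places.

2.554 mV

Step size: 3 V ÷ 2^10 = 2.930 mV.
Scaled input = 76.8717 LSBs, so code = 76.
Reconstructed: 0.22265625 V.
V_in − V_rec = 0.00255375 V = 2.554 mV.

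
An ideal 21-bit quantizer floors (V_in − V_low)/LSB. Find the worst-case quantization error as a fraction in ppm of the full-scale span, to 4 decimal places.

Truncating → worst-case error = 1 LSB = V_FS/2^21, so 1e+06/2097152 = 0.476837 ppm of full scale.

0.4768 ppm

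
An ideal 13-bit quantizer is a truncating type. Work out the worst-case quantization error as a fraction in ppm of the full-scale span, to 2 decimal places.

122.07 ppm

Truncating → worst-case error = 1 LSB = V_FS/2^13, so 1e+06/8192 = 122.07 ppm of full scale.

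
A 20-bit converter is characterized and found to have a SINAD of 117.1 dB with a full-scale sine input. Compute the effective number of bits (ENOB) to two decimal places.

19.16 bits

ENOB = (SINAD − 1.76) / 6.02 = (117.1 − 1.76)/6.02 = 19.159.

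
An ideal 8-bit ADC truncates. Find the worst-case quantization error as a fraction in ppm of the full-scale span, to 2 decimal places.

3906.25 ppm

Truncating → worst-case error = 1 LSB = V_FS/2^8, so 1e+06/256 = 3906.25 ppm of full scale.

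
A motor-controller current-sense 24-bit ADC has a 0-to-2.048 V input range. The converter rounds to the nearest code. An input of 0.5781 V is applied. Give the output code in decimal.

code 4735795

Full-scale span = 2.048 V; LSB = 2.048/2^24 = 0.12 µV.
(V_in − V_low)/LSB = (0.5781 − 0) / 1.2207e-07 = 4735795.200.
So the output code is 4735795.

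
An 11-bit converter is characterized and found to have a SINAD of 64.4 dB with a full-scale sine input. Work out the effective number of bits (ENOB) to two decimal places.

ENOB = (SINAD − 1.76) / 6.02 = (64.4 − 1.76)/6.02 = 10.405.

10.41 bits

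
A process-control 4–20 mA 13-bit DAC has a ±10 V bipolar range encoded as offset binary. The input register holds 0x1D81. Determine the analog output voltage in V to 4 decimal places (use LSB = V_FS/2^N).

LSB = 20 V / 2^13 = 2.441 mV.
Code 0x1D81 = 7553 decimal.
V_out = (−10) + 7553 × 0.00244141 V = 8.43994 V.

8.4399 V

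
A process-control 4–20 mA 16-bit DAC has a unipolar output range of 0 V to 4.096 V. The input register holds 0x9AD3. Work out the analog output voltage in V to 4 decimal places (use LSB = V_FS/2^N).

2.4772 V

LSB = 4.096 V / 2^16 = 62.50 µV.
Code 0x9AD3 = 39635 decimal.
V_out = 0 + 39635 × 6.25e-05 V = 2.47719 V.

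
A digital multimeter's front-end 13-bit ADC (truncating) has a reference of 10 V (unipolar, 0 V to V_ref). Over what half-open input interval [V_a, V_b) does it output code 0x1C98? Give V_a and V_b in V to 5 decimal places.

[8.93555 V, 8.93677 V)

LSB = 10/2^13 = 1.221 mV.
Code 0x1C98 = 7320 decimal.
V_a = V_low + 7320·LSB = 8.93555 V; V_b = V_low + 7321·LSB = 8.93677 V.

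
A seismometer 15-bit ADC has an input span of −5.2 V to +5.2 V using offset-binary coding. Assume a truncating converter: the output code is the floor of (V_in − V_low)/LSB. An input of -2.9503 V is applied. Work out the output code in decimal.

Full-scale span = 10.4 V; LSB = 10.4/2^15 = 317.38 µV.
Input sits at 7088.286 steps above V_low.
So the output code is 7088.

code 7088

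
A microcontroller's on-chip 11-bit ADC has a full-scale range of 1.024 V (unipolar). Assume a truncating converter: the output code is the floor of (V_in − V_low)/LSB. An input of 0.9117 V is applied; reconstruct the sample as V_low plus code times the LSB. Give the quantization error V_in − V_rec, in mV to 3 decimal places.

LSB = 1.024/2^11 = 0.500 mV.
(V_in − V_low)/LSB = (0.9117 − 0)/0.0005 = 1823.4000 → code 1823 (floor).
Code 1823 maps back to 0 + 1823×0.0005 V = 0.9115 V.
Error = 0.9117 − 0.9115 = 0.0002 V = 0.200 mV.

0.200 mV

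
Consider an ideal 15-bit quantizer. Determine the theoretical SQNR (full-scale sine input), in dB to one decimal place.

92.1 dB

SNR ≈ 6.02·N + 1.76 dB = 6.02·15 + 1.76 = 92.06 dB.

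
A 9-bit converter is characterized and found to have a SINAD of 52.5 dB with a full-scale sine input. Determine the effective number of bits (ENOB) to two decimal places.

8.43 bits

ENOB = (SINAD − 1.76) / 6.02 = (52.5 − 1.76)/6.02 = 8.429.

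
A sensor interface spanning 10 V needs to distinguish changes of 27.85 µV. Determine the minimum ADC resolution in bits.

Number of steps required ≥ 10 V / 27.85 µV = 359066.43.
Need 2^N ≥ 359066.43; 2^18 = 262144, 2^19 = 524288.
Minimum N = 19.

19 bits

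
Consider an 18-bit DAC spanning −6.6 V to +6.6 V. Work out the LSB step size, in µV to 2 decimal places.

50.35 µV

Full-scale span = 13.2 V.
LSB = 13.2 / 2^18 = 13.2 / 262144 = 5.0354e-05 V = 50.35 µV.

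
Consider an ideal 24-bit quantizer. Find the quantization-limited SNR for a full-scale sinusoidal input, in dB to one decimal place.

146.2 dB

SNR ≈ 6.02·N + 1.76 dB = 6.02·24 + 1.76 = 146.24 dB.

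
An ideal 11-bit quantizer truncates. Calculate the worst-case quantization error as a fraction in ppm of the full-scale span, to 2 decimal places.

Truncating → worst-case error = 1 LSB = V_FS/2^11, so 1e+06/2048 = 488.281 ppm of full scale.

488.28 ppm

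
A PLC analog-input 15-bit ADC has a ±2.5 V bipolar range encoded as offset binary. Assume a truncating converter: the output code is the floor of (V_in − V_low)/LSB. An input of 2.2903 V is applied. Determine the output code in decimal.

code 31393

Full-scale span = 5 V; LSB = 5/2^15 = 152.59 µV.
(V_in − V_low)/LSB = (2.2903 − (−2.5)) / 0.000152588 = 31393.710.
Floor → code 31393.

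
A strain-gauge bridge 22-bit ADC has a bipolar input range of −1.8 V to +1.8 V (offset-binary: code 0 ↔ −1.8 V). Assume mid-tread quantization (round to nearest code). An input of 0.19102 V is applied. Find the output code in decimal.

With 4194304 levels over 3.6 V, one step is 0.86 µV.
(0.19102 − (−1.8)) / 8.58307e-07 = 2319706.431 LSBs.
Round → code 2319706.

code 2319706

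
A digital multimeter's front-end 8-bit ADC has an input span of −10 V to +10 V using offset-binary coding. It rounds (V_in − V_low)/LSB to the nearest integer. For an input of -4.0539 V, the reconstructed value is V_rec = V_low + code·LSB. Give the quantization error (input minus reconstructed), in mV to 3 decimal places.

LSB = 20/2^8 = 78.125 mV.
(-4.0539 − (−10))/0.078125 = 76.1101; round gives code 76.
Reconstructed: -4.0625 V.
Difference: 0.0086 V → 8.600 mV.

8.600 mV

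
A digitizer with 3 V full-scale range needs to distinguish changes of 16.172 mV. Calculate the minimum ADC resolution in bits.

Number of steps required ≥ 3 V / 16.172 mV = 185.51.
Need 2^N ≥ 185.51; 2^7 = 128, 2^8 = 256.
Minimum N = 8.

8 bits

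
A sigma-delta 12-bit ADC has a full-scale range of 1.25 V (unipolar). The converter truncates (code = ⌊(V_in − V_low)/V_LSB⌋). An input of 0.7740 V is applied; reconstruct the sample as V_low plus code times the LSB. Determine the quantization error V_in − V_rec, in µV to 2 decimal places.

74.22 µV

One LSB is 1.25 V / 4096 = 305.18 µV.
(0.7740 − 0)/0.000305176 = 2536.2432; ⌊·⌋ gives code 2536.
Reconstructed: 0.77392578 V.
V_in − V_rec = 7.42187e-05 V = 74.22 µV.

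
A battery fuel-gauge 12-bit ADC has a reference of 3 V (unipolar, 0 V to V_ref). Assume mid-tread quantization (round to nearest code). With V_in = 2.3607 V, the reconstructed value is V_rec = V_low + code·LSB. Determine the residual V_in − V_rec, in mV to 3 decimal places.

0.104 mV

LSB = 3/2^12 = 0.732 mV.
(2.3607 − 0)/0.000732422 = 3223.1424; round gives code 3223.
Reconstructed: 2.3605957 V.
Difference: 0.000104297 V → 0.104 mV.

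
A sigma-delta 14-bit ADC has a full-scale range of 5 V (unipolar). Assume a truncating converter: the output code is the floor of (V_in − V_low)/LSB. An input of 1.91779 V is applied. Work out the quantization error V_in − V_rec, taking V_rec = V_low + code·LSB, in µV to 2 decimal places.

65.39 µV

One LSB is 5 V / 16384 = 305.18 µV.
(V_in − V_low)/LSB = (1.91779 − 0)/0.000305176 = 6284.2143 → code 6284 (floor).
Reconstructed: 1.9177246 V.
V_in − V_rec = 6.53906e-05 V = 65.39 µV.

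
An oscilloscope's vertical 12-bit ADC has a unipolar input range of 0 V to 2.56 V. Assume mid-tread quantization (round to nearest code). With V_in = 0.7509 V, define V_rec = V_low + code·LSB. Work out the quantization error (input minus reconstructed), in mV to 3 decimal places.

0.275 mV

One LSB is 2.56 V / 4096 = 0.625 mV.
(0.7509 − 0)/0.000625 = 1201.4400; round gives code 1201.
V_rec = 0 + 1201·0.000625 = 0.750625 V.
V_in − V_rec = 0.000275 V = 0.275 mV.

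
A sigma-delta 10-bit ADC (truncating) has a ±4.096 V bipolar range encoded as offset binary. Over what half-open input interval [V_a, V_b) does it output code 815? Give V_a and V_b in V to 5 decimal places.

LSB = 8.192/2^10 = 8.000 mV.
V_a = V_low + 815·LSB = 2.424 V; V_b = V_low + 816·LSB = 2.432 V.

[2.42400 V, 2.43200 V)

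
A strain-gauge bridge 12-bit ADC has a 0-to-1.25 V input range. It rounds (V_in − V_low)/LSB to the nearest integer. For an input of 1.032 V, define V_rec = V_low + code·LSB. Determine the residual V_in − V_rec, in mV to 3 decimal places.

-0.104 mV

LSB = 1.25/2^12 = 305.18 µV.
Scaled input = 3381.6576 LSBs, so code = 3382.
V_rec = 0 + 3382·0.000305176 = 1.0321045 V.
Difference: -0.000104492 V → -0.104 mV.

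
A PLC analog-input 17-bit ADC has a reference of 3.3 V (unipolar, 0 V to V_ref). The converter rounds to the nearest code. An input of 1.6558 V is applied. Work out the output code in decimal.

code 65766

Full-scale span = 3.3 V; LSB = 3.3/2^17 = 25.18 µV.
Input sits at 65766.369 steps above V_low.
round(65766.369) = 65766.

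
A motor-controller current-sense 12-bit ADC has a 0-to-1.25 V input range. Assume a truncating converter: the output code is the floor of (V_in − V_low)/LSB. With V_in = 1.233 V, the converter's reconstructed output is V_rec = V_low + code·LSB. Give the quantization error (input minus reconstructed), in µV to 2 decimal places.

89.84 µV

LSB = 1.25/2^12 = 305.18 µV.
Scaled input = 4040.2944 LSBs, so code = 4040.
V_rec = 0 + 4040·0.000305176 = 1.2329102 V.
Error = 1.233 − 1.2329102 = 8.98437e-05 V = 89.84 µV.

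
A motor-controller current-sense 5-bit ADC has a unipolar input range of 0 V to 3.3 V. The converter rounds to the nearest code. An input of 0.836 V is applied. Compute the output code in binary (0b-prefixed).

LSB = 3.3 V / 32 = 103.125 mV.
(V_in − V_low)/LSB = (0.836 − 0) / 0.103125 = 8.107.
So the output code is 8.
In binary (0b-prefixed): 0b1000.

code 0b1000 (decimal 8)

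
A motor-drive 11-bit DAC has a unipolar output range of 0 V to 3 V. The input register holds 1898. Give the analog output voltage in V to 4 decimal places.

2.7803 V

LSB = 3 V / 2^11 = 1.465 mV.
V_out = 0 + 1898 × 0.00146484 V = 2.78027 V.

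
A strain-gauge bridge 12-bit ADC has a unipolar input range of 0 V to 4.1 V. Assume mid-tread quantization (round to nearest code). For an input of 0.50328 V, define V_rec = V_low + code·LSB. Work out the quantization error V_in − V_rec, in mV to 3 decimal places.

Step size: 4.1 V ÷ 2^12 = 1.001 mV.
(V_in − V_low)/LSB = (0.50328 − 0)/0.00100098 = 502.7890 → code 503 (round).
V_rec = 0 + 503·0.00100098 = 0.50349121 V.
V_in − V_rec = -0.000211211 V = -0.211 mV.

-0.211 mV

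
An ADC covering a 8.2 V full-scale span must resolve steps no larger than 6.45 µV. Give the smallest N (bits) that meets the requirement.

Number of steps required ≥ 8.2 V / 6.45 µV = 1271317.83.
Need 2^N ≥ 1271317.83; 2^20 = 1048576, 2^21 = 2097152.
Minimum N = 21.

21 bits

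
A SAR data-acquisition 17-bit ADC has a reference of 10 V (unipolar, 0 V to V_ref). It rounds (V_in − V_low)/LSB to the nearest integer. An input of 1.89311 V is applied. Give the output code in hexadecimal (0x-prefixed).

code 0x60ED (decimal 24813)

Full-scale span = 10 V; LSB = 10/2^17 = 76.29 µV.
Input sits at 24813.371 steps above V_low.
Round → code 24813.
In hexadecimal (0x-prefixed): 0x60ED.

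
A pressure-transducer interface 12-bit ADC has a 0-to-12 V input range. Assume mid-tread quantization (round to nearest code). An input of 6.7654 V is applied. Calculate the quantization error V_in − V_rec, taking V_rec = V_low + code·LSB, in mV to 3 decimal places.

0.752 mV

Step size: 12 V ÷ 2^12 = 2.930 mV.
(6.7654 − 0)/0.00292969 = 2309.2565; round gives code 2309.
V_rec = 0 + 2309·0.00292969 = 6.7646484 V.
V_in − V_rec = 0.000751562 V = 0.752 mV.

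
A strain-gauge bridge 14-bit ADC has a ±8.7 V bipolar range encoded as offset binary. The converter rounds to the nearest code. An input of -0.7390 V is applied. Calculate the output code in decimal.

With 16384 levels over 17.4 V, one step is 1.062 mV.
Input sits at 7496.151 steps above V_low.
Round → code 7496.

code 7496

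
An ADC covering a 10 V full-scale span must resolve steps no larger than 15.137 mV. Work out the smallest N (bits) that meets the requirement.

Number of steps required ≥ 10 V / 15.137 mV = 660.63.
Need 2^N ≥ 660.63; 2^9 = 512, 2^10 = 1024.
Minimum N = 10.

10 bits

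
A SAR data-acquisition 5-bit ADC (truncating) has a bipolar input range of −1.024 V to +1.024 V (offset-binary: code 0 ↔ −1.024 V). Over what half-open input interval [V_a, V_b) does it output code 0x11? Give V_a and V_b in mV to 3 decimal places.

[64.000 mV, 128.000 mV)

LSB = 2.048/2^5 = 64.000 mV.
Code 0x11 = 17 decimal.
V_a = V_low + 17·LSB = 0.064 V; V_b = V_low + 18·LSB = 0.128 V.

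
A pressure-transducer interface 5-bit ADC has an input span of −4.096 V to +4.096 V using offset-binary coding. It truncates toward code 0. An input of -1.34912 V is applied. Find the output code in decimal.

code 10

Full-scale span = 8.192 V; LSB = 8.192/2^5 = 256.000 mV.
(V_in − V_low)/LSB = (-1.34912 − (−4.096)) / 0.256 = 10.730.
⌊·⌋(10.730) = 10.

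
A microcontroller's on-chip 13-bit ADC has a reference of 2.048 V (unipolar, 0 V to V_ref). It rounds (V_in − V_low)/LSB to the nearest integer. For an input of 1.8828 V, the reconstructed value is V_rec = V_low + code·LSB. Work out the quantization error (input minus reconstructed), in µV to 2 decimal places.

One LSB is 2.048 V / 8192 = 250.00 µV.
(V_in − V_low)/LSB = (1.8828 − 0)/0.00025 = 7531.2000 → code 7531 (round).
Reconstructed: 1.88275 V.
V_in − V_rec = 5e-05 V = 50.00 µV.

50.00 µV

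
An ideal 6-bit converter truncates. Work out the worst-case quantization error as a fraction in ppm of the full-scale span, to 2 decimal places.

15625.00 ppm

Truncating → worst-case error = 1 LSB = V_FS/2^6, so 1e+06/64 = 15625 ppm of full scale.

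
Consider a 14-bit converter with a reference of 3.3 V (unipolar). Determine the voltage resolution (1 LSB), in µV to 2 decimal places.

Full-scale span = 3.3 V.
LSB = 3.3 / 2^14 = 3.3 / 16384 = 0.000201416 V = 201.42 µV.

201.42 µV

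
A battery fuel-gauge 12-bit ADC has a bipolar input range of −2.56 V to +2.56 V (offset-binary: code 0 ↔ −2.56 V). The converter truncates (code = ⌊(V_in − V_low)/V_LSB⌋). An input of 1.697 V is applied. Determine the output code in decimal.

code 3405

Full-scale span = 5.12 V; LSB = 5.12/2^12 = 1.250 mV.
Input sits at 3405.600 steps above V_low.
So the output code is 3405.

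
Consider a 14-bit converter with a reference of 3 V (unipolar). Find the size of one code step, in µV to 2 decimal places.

Full-scale span = 3 V.
LSB = 3 / 2^14 = 3 / 16384 = 0.000183105 V = 183.11 µV.

183.11 µV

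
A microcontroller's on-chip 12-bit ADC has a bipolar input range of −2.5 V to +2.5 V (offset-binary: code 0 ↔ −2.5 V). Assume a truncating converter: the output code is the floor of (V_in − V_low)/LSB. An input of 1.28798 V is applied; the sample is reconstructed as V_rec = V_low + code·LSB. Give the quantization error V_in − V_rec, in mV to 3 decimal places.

0.138 mV

One LSB is 5 V / 4096 = 1.221 mV.
Scaled input = 3103.1132 LSBs, so code = 3103.
Reconstructed: 1.2878418 V.
Error = 1.28798 − 1.2878418 = 0.000138203 V = 0.138 mV.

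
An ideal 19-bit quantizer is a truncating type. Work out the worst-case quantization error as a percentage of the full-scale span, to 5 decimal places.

Truncating → worst-case error = 1 LSB = V_FS/2^19, so 100/524288 = 0.000190735 % of full scale.

0.00019 %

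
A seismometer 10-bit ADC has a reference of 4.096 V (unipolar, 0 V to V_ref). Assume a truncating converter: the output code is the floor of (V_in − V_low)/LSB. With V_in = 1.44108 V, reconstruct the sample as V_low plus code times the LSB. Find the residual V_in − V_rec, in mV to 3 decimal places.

One LSB is 4.096 V / 1024 = 4.000 mV.
Scaled input = 360.2700 LSBs, so code = 360.
V_rec = 0 + 360·0.004 = 1.44 V.
Error = 1.44108 − 1.44 = 0.00108 V = 1.080 mV.

1.080 mV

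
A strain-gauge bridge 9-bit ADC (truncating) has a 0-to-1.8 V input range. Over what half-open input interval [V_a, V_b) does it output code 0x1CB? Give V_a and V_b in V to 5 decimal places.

[1.61367 V, 1.61719 V)

LSB = 1.8/2^9 = 3.516 mV.
Code 0x1CB = 459 decimal.
V_a = V_low + 459·LSB = 1.61367 V; V_b = V_low + 460·LSB = 1.61719 V.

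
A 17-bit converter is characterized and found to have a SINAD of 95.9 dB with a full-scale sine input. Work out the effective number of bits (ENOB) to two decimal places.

ENOB = (SINAD − 1.76) / 6.02 = (95.9 − 1.76)/6.02 = 15.638.

15.64 bits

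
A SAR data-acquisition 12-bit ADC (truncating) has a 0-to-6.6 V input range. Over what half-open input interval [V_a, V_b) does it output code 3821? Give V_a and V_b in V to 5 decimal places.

LSB = 6.6/2^12 = 1.611 mV.
V_a = V_low + 3821·LSB = 6.15688 V; V_b = V_low + 3822·LSB = 6.1585 V.

[6.15688 V, 6.15850 V)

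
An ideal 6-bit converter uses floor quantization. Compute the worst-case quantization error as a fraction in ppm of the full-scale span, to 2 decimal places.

Truncating → worst-case error = 1 LSB = V_FS/2^6, so 1e+06/64 = 15625 ppm of full scale.

15625.00 ppm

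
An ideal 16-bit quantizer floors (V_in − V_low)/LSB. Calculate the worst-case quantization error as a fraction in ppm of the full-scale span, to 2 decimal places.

15.26 ppm

Truncating → worst-case error = 1 LSB = V_FS/2^16, so 1e+06/65536 = 15.2588 ppm of full scale.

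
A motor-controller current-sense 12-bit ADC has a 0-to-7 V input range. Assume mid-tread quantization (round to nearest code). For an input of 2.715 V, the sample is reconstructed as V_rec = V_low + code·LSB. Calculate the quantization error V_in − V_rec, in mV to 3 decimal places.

Step size: 7 V ÷ 2^12 = 1.709 mV.
Scaled input = 1588.6629 LSBs, so code = 1589.
Code 1589 maps back to 0 + 1589×0.00170898 V = 2.7155762 V.
V_in − V_rec = -0.000576172 V = -0.576 mV.

-0.576 mV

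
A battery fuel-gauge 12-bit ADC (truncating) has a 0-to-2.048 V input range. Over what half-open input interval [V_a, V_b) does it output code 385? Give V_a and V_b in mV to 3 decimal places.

[192.500 mV, 193.000 mV)

LSB = 2.048/2^12 = 0.500 mV.
V_a = V_low + 385·LSB = 0.1925 V; V_b = V_low + 386·LSB = 0.193 V.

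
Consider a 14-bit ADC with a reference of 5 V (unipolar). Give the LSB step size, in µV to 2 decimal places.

305.18 µV

Full-scale span = 5 V.
LSB = 5 / 2^14 = 5 / 16384 = 0.000305176 V = 305.18 µV.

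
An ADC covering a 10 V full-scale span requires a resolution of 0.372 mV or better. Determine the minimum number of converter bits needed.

Number of steps required ≥ 10 V / 0.372 mV = 26881.72.
Need 2^N ≥ 26881.72; 2^14 = 16384, 2^15 = 32768.
Minimum N = 15.

15 bits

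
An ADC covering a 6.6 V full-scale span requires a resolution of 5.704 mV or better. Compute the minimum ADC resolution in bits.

Number of steps required ≥ 6.6 V / 5.704 mV = 1157.08.
Need 2^N ≥ 1157.08; 2^10 = 1024, 2^11 = 2048.
Minimum N = 11.

11 bits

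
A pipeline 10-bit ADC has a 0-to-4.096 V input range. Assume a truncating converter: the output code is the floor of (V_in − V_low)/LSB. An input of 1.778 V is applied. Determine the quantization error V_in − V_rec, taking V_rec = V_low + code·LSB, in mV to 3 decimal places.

One LSB is 4.096 V / 1024 = 4.000 mV.
(1.778 − 0)/0.004 = 444.5000; ⌊·⌋ gives code 444.
Reconstructed: 1.776 V.
V_in − V_rec = 0.002 V = 2.000 mV.

2.000 mV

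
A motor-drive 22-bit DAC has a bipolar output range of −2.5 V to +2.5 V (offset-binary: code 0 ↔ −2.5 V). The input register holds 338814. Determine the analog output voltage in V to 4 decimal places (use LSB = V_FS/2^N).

LSB = 5 V / 2^22 = 1.19 µV.
V_out = (−2.5) + 338814 × 1.19209e-06 V = -2.0961 V.

-2.0961 V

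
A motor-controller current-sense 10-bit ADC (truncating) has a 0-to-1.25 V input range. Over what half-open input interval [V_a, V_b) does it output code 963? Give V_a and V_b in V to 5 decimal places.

LSB = 1.25/2^10 = 1.221 mV.
V_a = V_low + 963·LSB = 1.17554 V; V_b = V_low + 964·LSB = 1.17676 V.

[1.17554 V, 1.17676 V)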